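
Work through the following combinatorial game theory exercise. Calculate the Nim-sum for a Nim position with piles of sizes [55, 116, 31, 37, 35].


We need the XOR (exclusive or) of all pile sizes.
After XOR-ing pile 1 (size 55): 0 XOR 55 = 55
After XOR-ing pile 2 (size 116): 55 XOR 116 = 67
After XOR-ing pile 3 (size 31): 67 XOR 31 = 92
After XOR-ing pile 4 (size 37): 92 XOR 37 = 121
After XOR-ing pile 5 (size 35): 121 XOR 35 = 90
The Nim-value of this position is 90.

90


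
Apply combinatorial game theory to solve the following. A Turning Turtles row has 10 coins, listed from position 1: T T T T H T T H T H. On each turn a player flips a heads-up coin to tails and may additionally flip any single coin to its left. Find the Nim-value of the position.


Coins: T T T T H T T H T H
Key fact: a single head at position k behaves exactly like a Nim heap of size k (turning it to T and optionally flipping a coin at j < k corresponds to moving the heap from k to j, or to 0), and heads combine as a disjunctive sum (two heads at the same place would cancel, matching j XOR j = 0). So the Nim-value is the XOR of the 1-indexed positions of the heads.
Face-up positions (1-indexed): [5, 8, 10]
XOR 0 with 5: 0 XOR 5 = 5
XOR 5 with 8: 5 XOR 8 = 13
XOR 13 with 10: 13 XOR 10 = 7
Nim-value = 7

7


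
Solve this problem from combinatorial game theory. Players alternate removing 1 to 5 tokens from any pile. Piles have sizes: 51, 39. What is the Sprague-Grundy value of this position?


Subtraction set: {1, 2, 3, 4, 5}
For this subtraction set, G(n) = n mod 6 (period = max + 1 = 6).
Pile 1 (size 51): G(51) = 51 mod 6 = 3
Pile 2 (size 39): G(39) = 39 mod 6 = 3
Total Grundy value = XOR of all: 3 XOR 3 = 0

0


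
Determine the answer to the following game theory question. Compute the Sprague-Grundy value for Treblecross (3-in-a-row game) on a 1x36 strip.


Treblecross: place X on empty cells; 3-in-a-row wins.
Playing within two cells of an existing X lets the opponent win at once, so sensible play treats the cells i-2..i+2 around each X as dead. The player left with no safe cell loses, so this is a normal-play take-away game on strips of safe cells.
Placing X at cell i (0-indexed) of a strip of k safe cells leaves independent strips of sizes max(0, i-2) and max(0, k-i-3). Hence G(k) = mex{ G(max(0,i-2)) XOR G(max(0,k-i-3)) : 0 <= i < k }, with G(0) = 0.
G(1): splits (0,0):0^0=0 -> mex({0}) = 1
G(2): splits (0,0):0^0=0 -> mex({0}) = 1
G(3): splits (0,0):0^0=0 -> mex({0}) = 1
G(4): splits (0,1):0^1=1 (0,0):0^0=0 -> mex({0, 1}) = 2
G(5): splits (0,2):0^1=1 (0,1):0^1=1 (0,0):0^0=0 -> mex({0, 1}) = 2
G(6) = mex({1}) = 0
G(7) = mex({0, 1, 2}) = 3
G(8) = mex({0, 1, 2}) = 3
G(9) = mex({0, 2}) = 1
G(10) = mex({0, 2, 3}) = 1
G(11) = mex({0, 3}) = 1
G(12) = mex({1, 3}) = 0
G(13) = mex({0, 1, 2, 3}) = 4
G(14) = mex({0, 1, 2}) = 3
G(15) = mex({0, 1, 2}) = 3
G(16) = mex({0, 1, 2, 4}) = 3
G(17) = mex({0, 1, 3, 4}) = 2
G(18) = mex({0, 1, 3, 4}) = 2
G(19) = mex({0, 1, 3, 5}) = 2
G(20) = mex({0, 1, 2, 3, 5}) = 4
G(21) = mex({0, 1, 2, 3, 5}) = 4
G(22) = mex({1, 2, 6}) = 0
G(23) = mex({0, 1, 2, 3, 4, 6}) = 5
G(24) = mex({0, 1, 2, 3, 4}) = 5
G(25) = mex({0, 1, 3, 4, 7}) = 2
G(26) = mex({0, 1, 3, 4, 5, 7}) = 2
G(27) = mex({0, 1, 3, 5}) = 2
G(28) = mex({0, 1, 2, 5}) = 3
G(29) = mex({0, 1, 2, 4, 5, 6}) = 3
G(30) = mex({1, 2, 4, 6}) = 0
G(31) = mex({0, 1, 2, 3, 4, 6}) = 5
G(32) = mex({1, 2, 3, 4, 7}) = 0
G(33) = mex({0, 3, 7}) = 1
G(34) = mex({0, 2, 3, 5, 7}) = 1
G(35) = mex({0, 2, 3, 5, 6}) = 1
G(36) = mex({0, 1, 2, 5, 6}) = 3
Therefore G(36) = 3.

3


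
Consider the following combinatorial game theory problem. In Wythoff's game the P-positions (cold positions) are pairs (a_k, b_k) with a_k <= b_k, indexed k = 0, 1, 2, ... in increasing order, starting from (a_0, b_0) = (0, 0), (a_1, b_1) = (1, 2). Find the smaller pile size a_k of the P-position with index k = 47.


By Wythoff's theorem, a_k = floor(k * phi) and b_k = floor(k * phi^2) = a_k + k, where phi = (1 + sqrt(5))/2 is the golden ratio.
phi = (1 + sqrt(5))/2 = 1.618034
k = 47
k * phi = 47 * 1.618034 = 76.047597
a_47 = floor(k * phi) = 76

76


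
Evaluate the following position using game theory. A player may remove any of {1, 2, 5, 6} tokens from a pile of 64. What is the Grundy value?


The subtraction set is S = {1, 2, 5, 6}.
G(k) = mex{ G(k - s) : s in S, s <= k }. We compute iteratively: G(0) = 0.
G(1) = mex({0}) = 1
G(2) = mex({0, 1}) = 2
G(3) = mex({1, 2}) = 0
G(4) = mex({0, 2}) = 1
G(5) = mex({0, 1}) = 2
G(6) = mex({0, 1, 2}) = 3
G(7) = mex({1, 2, 3}) = 0
G(8) = mex({0, 2, 3}) = 1
G(9) = mex({0, 1}) = 2
G(10) = mex({1, 2}) = 0
G(11) = mex({0, 2, 3}) = 1
G(12) = mex({0, 1, 3}) = 2
Observe that G(7)..G(12) = 0, 1, 2, 0, 1, 2 repeats G(0)..G(5) = 0, 1, 2, 0, 1, 2.
For k >= max(S) = 6, G(k) is determined by the previous 6 values G(k-6)..G(k-1); a window of 6 consecutive values has recurred shifted by 7, so by induction G(k + 7) = G(k) for all k >= 0: the sequence is periodic from the start with period 7.
One period: G(0..6) = 0, 1, 2, 0, 1, 2, 3.
64 mod 7 = 1, so G(64) = G(1) = 1.

1


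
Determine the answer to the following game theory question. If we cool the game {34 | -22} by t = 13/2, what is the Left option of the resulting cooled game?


Original game: {34 | -22} (a switch {a | b} with a > b).
Cooling by t (for t below the temperature (a - b)/2 = 28) taxes each move by t: {a | b} cooled by t is {a - t | b + t}.
Cooling amount: t = 13/2
Cooled Left option: 34 - 13/2 = 55/2
Cooled Right option: -22 + 13/2 = -31/2
Cooled game: {55/2 | -31/2}
Left option = 55/2

55/2


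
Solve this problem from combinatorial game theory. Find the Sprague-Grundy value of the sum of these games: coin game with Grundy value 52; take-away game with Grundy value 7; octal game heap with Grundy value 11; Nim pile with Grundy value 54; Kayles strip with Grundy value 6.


By the Sprague-Grundy theorem, the Grundy value of a sum of games is the XOR of individual Grundy values.
coin game: Grundy value = 52. Running XOR: 0 XOR 52 = 52
take-away game: Grundy value = 7. Running XOR: 52 XOR 7 = 51
octal game heap: Grundy value = 11. Running XOR: 51 XOR 11 = 56
Nim pile: Grundy value = 54. Running XOR: 56 XOR 54 = 14
Kayles strip: Grundy value = 6. Running XOR: 14 XOR 6 = 8
The combined Grundy value is 8.

8


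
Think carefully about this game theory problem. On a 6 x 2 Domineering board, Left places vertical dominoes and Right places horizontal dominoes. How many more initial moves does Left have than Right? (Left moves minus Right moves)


Board is 6 x 2 (rows x cols).
Left (vertical) placements: (rows-1) * cols = 5 * 2 = 10
Right (horizontal) placements: rows * (cols-1) = 6 * 1 = 6
Advantage = Left - Right = 10 - 6 = 4

4


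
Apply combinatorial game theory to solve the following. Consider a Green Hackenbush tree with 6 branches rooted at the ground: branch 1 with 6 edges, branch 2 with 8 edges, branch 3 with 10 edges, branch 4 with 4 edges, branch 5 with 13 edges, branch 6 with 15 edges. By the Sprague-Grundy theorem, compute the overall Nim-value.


The tree has 6 branches from the ground vertex.
In Green Hackenbush, the Nim-value of a simple path of length k is k.
Branch 1: length 6, Nim-value = 6
Branch 2: length 8, Nim-value = 8
Branch 3: length 10, Nim-value = 10
Branch 4: length 4, Nim-value = 4
Branch 5: length 13, Nim-value = 13
Branch 6: length 15, Nim-value = 15
Total Nim-value = XOR of all branch values:
0 XOR 6 = 6
6 XOR 8 = 14
14 XOR 10 = 4
4 XOR 4 = 0
0 XOR 13 = 13
13 XOR 15 = 2
Nim-value of the tree = 2

2


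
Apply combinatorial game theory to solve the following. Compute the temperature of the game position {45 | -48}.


The game is {45 | -48}, a switch {a | b} with numbers a > b.
Cooling {a | b} by t gives {a - t | b + t}, which stops being hot when a - t = b + t, i.e. at t = (a - b)/2. So the temperature of a switch is (a - b)/2.
Temperature = (Left option - Right option) / 2
= (45 - (-48)) / 2
= 93 / 2
= 93/2

93/2


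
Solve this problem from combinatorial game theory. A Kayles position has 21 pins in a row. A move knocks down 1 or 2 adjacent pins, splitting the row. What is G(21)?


Kayles: a move removes 1 or 2 adjacent pins from a contiguous row.
Removing pins from a row of k leaves two independent rows (a, b) with a + b = k - 1 (one pin) or a + b = k - 2 (two pins); an end removal gives a = 0.
By Sprague-Grundy, G(k) = mex{ G(a) XOR G(b) } over all these splits. G(0) = 0.
G(1): splits (0,0):0^0=0 -> mex({0}) = 1
G(2): splits (0,1):0^1=1 (0,0):0^0=0 -> mex({0, 1}) = 2
G(3): splits (0,2):0^2=2 (1,1):1^1=0 (0,1):0^1=1 -> mex({0, 1, 2}) = 3
G(4): splits (0,3):0^3=3 (1,2):1^2=3 (0,2):0^2=2 (1,1):1^1=0 -> mex({0, 2, 3}) = 1
G(5): splits (0,4):0^1=1 (1,3):1^3=2 (2,2):2^2=0 (0,3):0^3=3 (1,2):1^2=3 -> mex({0, 1, 2, 3}) = 4
G(6) = mex({0, 1, 2, 4}) = 3
G(7) = mex({0, 1, 3, 4, 5}) = 2
G(8) = mex({0, 2, 3, 5, 6}) = 1
G(9) = mex({0, 1, 2, 3, 6, 7}) = 4
G(10) = mex({0, 1, 3, 4, 5, 7}) = 2
G(11) = mex({0, 1, 2, 3, 4, 5}) = 6
G(12) = mex({0, 1, 2, 3, 5, 6, 7}) = 4
G(13) = mex({0, 2, 3, 4, 6, 7}) = 1
G(14) = mex({0, 1, 4, 5, 6, 7}) = 2
G(15) = mex({0, 1, 2, 3, 4, 5, 6}) = 7
G(16) = mex({0, 2, 3, 5, 6, 7}) = 1
G(17) = mex({0, 1, 2, 3, 5, 6, 7}) = 4
G(18) = mex({0, 1, 2, 4, 5, 6}) = 3
G(19) = mex({0, 1, 3, 4, 5, 7}) = 2
G(20) = mex({0, 2, 3, 4, 5, 6, 7}) = 1
G(21) = mex({0, 1, 2, 3, 5, 6, 7}) = 4
Therefore G(21) = 4.

4


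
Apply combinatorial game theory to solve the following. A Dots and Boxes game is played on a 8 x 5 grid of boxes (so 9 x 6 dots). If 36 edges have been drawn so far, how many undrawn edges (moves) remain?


Grid: 8 x 5 boxes, i.e. 9 rows and 6 columns of dots.
Horizontal edges: (rows + 1) * cols = 9 * 5 = 45
Vertical edges: rows * (cols + 1) = 8 * 6 = 48
Total edges: 45 + 48 = 93
Edges drawn: 36
Remaining: 93 - 36 = 57

57


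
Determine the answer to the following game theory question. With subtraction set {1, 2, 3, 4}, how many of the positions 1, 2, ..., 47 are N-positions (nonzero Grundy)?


Subtraction set S = {1, 2, 3, 4}, so G(n) = n mod 5.
G(n) = 0 when n is a multiple of 5.
Multiples of 5 in [1, 47]: 9
N-positions (nonzero Grundy) = 47 - 9 = 38

38


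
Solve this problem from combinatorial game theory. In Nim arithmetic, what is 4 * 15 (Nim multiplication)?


Nim multiplication is bilinear over XOR: (u XOR v) * w = (u*w) XOR (v*w).
So we split each operand into its bit components and XOR the pairwise Nim products.
4 = 4 (as XOR of powers of 2).
15 = 1 + 2 + 4 + 8 (as XOR of powers of 2).
Using the standard Nim-product table on single bits:
  2*2 = 3,   2*4 = 8,   2*8 = 12,
  4*4 = 6,   4*8 = 11,  8*8 = 13,
and  1*x = x (identity), k*l = l*k (commutative).
Pairwise Nim products:
  4 * 1 = 4
  4 * 2 = 8
  4 * 4 = 6
  4 * 8 = 11
XOR them: 4 XOR 8 XOR 6 XOR 11 = 1.
Result: 4 * 15 = 1 (in Nim).

1


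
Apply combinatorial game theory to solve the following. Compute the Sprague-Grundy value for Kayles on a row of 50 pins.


Kayles: a move removes 1 or 2 adjacent pins from a contiguous row.
Removing pins from a row of k leaves two independent rows (a, b) with a + b = k - 1 (one pin) or a + b = k - 2 (two pins); an end removal gives a = 0.
By Sprague-Grundy, G(k) = mex{ G(a) XOR G(b) } over all these splits. G(0) = 0.
G(1): splits (0,0):0^0=0 -> mex({0}) = 1
G(2): splits (0,1):0^1=1 (0,0):0^0=0 -> mex({0, 1}) = 2
G(3): splits (0,2):0^2=2 (1,1):1^1=0 (0,1):0^1=1 -> mex({0, 1, 2}) = 3
G(4): splits (0,3):0^3=3 (1,2):1^2=3 (0,2):0^2=2 (1,1):1^1=0 -> mex({0, 2, 3}) = 1
G(5): splits (0,4):0^1=1 (1,3):1^3=2 (2,2):2^2=0 (0,3):0^3=3 (1,2):1^2=3 -> mex({0, 1, 2, 3}) = 4
G(6) = mex({0, 1, 2, 4}) = 3
G(7) = mex({0, 1, 3, 4, 5}) = 2
G(8) = mex({0, 2, 3, 5, 6}) = 1
G(9) = mex({0, 1, 2, 3, 6, 7}) = 4
G(10) = mex({0, 1, 3, 4, 5, 7}) = 2
G(11) = mex({0, 1, 2, 3, 4, 5}) = 6
G(12) = mex({0, 1, 2, 3, 5, 6, 7}) = 4
G(13) = mex({0, 2, 3, 4, 6, 7}) = 1
G(14) = mex({0, 1, 4, 5, 6, 7}) = 2
G(15) = mex({0, 1, 2, 3, 4, 5, 6}) = 7
G(16) = mex({0, 2, 3, 5, 6, 7}) = 1
G(17) = mex({0, 1, 2, 3, 5, 6, 7}) = 4
G(18) = mex({0, 1, 2, 4, 5, 6}) = 3
G(19) = mex({0, 1, 3, 4, 5, 7}) = 2
G(20) = mex({0, 2, 3, 4, 5, 6, 7}) = 1
G(21) = mex({0, 1, 2, 3, 5, 6, 7}) = 4
G(22) = mex({0, 1, 2, 3, 4, 5, 7}) = 6
G(23) = mex({0, 1, 2, 3, 4, 5, 6}) = 7
G(24) = mex({0, 1, 2, 3, 5, 6, 7}) = 4
G(25) = mex({0, 2, 3, 4, 6, 7}) = 1
G(26) = mex({0, 1, 3, 4, 5, 6, 7}) = 2
G(27) = mex({0, 1, 2, 3, 4, 5, 6, 7}) = 8
G(28) = mex({0, 1, 2, 3, 4, 6, 7, 8}) = 5
G(29) = mex({0, 1, 2, 3, 5, 6, 7, 8, 9}) = 4
G(30) = mex({0, 1, 2, 3, 4, 5, 6, 9, 10}) = 7
G(31) = mex({0, 1, 3, 4, 5, 7, 10, 11}) = 2
G(32) = mex({0, 2, 3, 4, 5, 6, 7, 9, 11}) = 1
G(33) = mex({0, 1, 2, 3, 4, 5, 6, 7, 9, 12}) = 8
G(34) = mex({0, 1, 2, 3, 4, 5, 7, 8, 11, 12}) = 6
G(35) = mex({0, 1, 2, 3, 4, 5, 6, 8, 9, 10, 11}) = 7
G(36) = mex({0, 1, 2, 3, 5, 6, 7, 9, 10}) = 4
G(37) = mex({0, 2, 3, 4, 6, 7, 9, 10, 11, 12}) = 1
G(38) = mex({0, 1, 3, 4, 5, 6, 7, 9, 10, 11, 12}) = 2
G(39) = mex({0, 1, 2, 4, 5, 6, 7, 9, 10, 12, 14}) = 3
G(40) = mex({0, 2, 3, 4, 6, 7, 11, 12, 14}) = 1
G(41) = mex({0, 1, 2, 3, 5, 6, 7, 9, 10, 11, 12}) = 4
G(42) = mex({0, 1, 2, 3, 4, 5, 6, 9, 10}) = 7
G(43) = mex({0, 1, 3, 4, 5, 7, 9, 10, 12, 15}) = 2
G(44) = mex({0, 2, 3, 4, 5, 6, 7, 9, 10, 12, 15}) = 1
G(45) = mex({0, 1, 2, 3, 4, 5, 6, 7, 9, 10, 12, 14}) = 8
G(46) = mex({0, 1, 3, 4, 5, 7, 8, 11, 12, 14}) = 2
G(47) = mex({0, 1, 2, 3, 4, 5, 6, 8, 9, 10, 11, 12}) = 7
G(48) = mex({0, 1, 2, 3, 5, 6, 7, 9, 10}) = 4
G(49) = mex({0, 2, 3, 4, 6, 7, 9, 10, 11, 12, 15}) = 1
G(50) = mex({0, 1, 4, 5, 6, 7, 9, 11, 12, 14, 15}) = 2
Therefore G(50) = 2.

2


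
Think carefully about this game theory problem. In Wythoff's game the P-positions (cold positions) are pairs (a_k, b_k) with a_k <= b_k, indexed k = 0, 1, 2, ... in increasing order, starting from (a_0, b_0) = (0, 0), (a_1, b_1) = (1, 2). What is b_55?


By Wythoff's theorem, a_k = floor(k * phi) and b_k = floor(k * phi^2) = a_k + k, where phi = (1 + sqrt(5))/2 is the golden ratio.
phi = (1 + sqrt(5))/2 = 1.618034
phi^2 = phi + 1 = 2.618034
k = 55
k * phi^2 = 55 * 2.618034 = 143.991869
b_55 = floor(k * phi^2) = 143 (check: a_55 + k = 88 + 55 = 143)

143


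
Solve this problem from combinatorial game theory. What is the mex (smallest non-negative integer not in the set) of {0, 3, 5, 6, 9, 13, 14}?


Set = {0, 3, 5, 6, 9, 13, 14}
0 is in the set.
1 is NOT in the set. This is the mex.
mex = 1

1


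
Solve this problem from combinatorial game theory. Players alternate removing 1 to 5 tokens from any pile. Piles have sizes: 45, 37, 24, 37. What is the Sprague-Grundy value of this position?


Subtraction set: {1, 2, 3, 4, 5}
For this subtraction set, G(n) = n mod 6 (period = max + 1 = 6).
Pile 1 (size 45): G(45) = 45 mod 6 = 3
Pile 2 (size 37): G(37) = 37 mod 6 = 1
Pile 3 (size 24): G(24) = 24 mod 6 = 0
Pile 4 (size 37): G(37) = 37 mod 6 = 1
Total Grundy value = XOR of all: 3 XOR 1 XOR 0 XOR 1 = 3

3


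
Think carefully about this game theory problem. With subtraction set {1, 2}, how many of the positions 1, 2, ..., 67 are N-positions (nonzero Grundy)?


Subtraction set S = {1, 2}, so G(n) = n mod 3.
G(n) = 0 when n is a multiple of 3.
Multiples of 3 in [1, 67]: 22
N-positions (nonzero Grundy) = 67 - 22 = 45

45


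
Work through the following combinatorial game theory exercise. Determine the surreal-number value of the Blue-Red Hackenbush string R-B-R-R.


Edges (from ground): R-B-R-R
By Berlekamp's sign-expansion rule, a Blue-Red Hackenbush stalk has the value of the surreal number whose sign sequence is the edge sequence with B -> + and R -> -.
Sign sequence: -+--
Trace the sign expansion in the surreal number tree, starting from 0:
Edge 1: R (sign -) -> bounds (-inf, 0), value = -1
Edge 2: B (sign +) -> bounds (-1, 0), value = -1/2
Edge 3: R (sign -) -> bounds (-1, -1/2), value = -3/4
Edge 4: R (sign -) -> bounds (-1, -3/4), value = -7/8
Game value = -7/8

-7/8


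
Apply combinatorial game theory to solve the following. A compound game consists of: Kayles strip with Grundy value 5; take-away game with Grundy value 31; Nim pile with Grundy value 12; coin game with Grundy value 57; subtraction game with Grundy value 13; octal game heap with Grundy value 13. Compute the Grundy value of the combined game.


By the Sprague-Grundy theorem, the Grundy value of a sum of games is the XOR of individual Grundy values.
Kayles strip: Grundy value = 5. Running XOR: 0 XOR 5 = 5
take-away game: Grundy value = 31. Running XOR: 5 XOR 31 = 26
Nim pile: Grundy value = 12. Running XOR: 26 XOR 12 = 22
coin game: Grundy value = 57. Running XOR: 22 XOR 57 = 47
subtraction game: Grundy value = 13. Running XOR: 47 XOR 13 = 34
octal game heap: Grundy value = 13. Running XOR: 34 XOR 13 = 47
The combined Grundy value is 47.

47


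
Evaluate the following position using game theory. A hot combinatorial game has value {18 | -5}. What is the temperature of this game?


The game is {18 | -5}, a switch {a | b} with numbers a > b.
Cooling {a | b} by t gives {a - t | b + t}, which stops being hot when a - t = b + t, i.e. at t = (a - b)/2. So the temperature of a switch is (a - b)/2.
Temperature = (Left option - Right option) / 2
= (18 - (-5)) / 2
= 23 / 2
= 23/2

23/2


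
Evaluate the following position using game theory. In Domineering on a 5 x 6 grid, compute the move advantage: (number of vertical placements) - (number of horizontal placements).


Board is 5 x 6 (rows x cols).
Left (vertical) placements: (rows-1) * cols = 4 * 6 = 24
Right (horizontal) placements: rows * (cols-1) = 5 * 5 = 25
Advantage = Left - Right = 24 - 25 = -1

-1


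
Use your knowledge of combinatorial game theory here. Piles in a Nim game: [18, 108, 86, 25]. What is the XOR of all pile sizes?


We need the XOR (exclusive or) of all pile sizes.
After XOR-ing pile 1 (size 18): 0 XOR 18 = 18
After XOR-ing pile 2 (size 108): 18 XOR 108 = 126
After XOR-ing pile 3 (size 86): 126 XOR 86 = 40
After XOR-ing pile 4 (size 25): 40 XOR 25 = 49
The Nim-value of this position is 49.

49


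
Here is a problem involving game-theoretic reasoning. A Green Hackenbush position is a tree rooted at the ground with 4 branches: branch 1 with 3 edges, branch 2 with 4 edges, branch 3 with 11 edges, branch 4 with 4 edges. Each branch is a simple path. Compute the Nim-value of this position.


The tree has 4 branches from the ground vertex.
In Green Hackenbush, the Nim-value of a simple path of length k is k.
Branch 1: length 3, Nim-value = 3
Branch 2: length 4, Nim-value = 4
Branch 3: length 11, Nim-value = 11
Branch 4: length 4, Nim-value = 4
Total Nim-value = XOR of all branch values:
0 XOR 3 = 3
3 XOR 4 = 7
7 XOR 11 = 12
12 XOR 4 = 8
Nim-value of the tree = 8

8


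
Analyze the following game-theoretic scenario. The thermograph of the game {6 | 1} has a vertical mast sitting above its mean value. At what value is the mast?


Game = {6 | 1}, a switch {a | b} with numbers a > b.
Its thermograph has left wall a - t and right wall b + t, which meet at t = (a - b)/2, where both equal (a + b)/2. So the mast (mean value) is at (a + b)/2.
Mean = (6 + (1))/2 = 7/2 = 7/2

7/2


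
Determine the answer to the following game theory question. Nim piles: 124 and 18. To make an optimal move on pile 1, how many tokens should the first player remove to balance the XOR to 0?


Piles: 124 and 18
Current XOR: 124 XOR 18 = 110 (non-zero, so this is an N-position).
To make the XOR zero, we need to find a move that balances the piles.
For pile 1 (size 124): target = 124 XOR 110 = 18
We reduce pile 1 from 124 to 18.
Tokens removed: 124 - 18 = 106
Verification: 18 XOR 18 = 0

106


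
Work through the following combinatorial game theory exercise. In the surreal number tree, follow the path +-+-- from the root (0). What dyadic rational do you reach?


Sign expansion: +-+--
Rule: track bounds (lo, hi), initially (-inf, +inf). On '+', the current value becomes lo and we move to the simplest number in (value, hi): value + 1 if hi = +inf, otherwise the midpoint (value + hi)/2. On '-', the current value becomes hi and we move to value - 1 if lo = -inf, otherwise the midpoint (lo + value)/2.
Start at 0.
Step 1: sign = +, move right. Bounds: (0, +inf). Value = 1
Step 2: sign = -, move left. Bounds: (0, 1). Value = 1/2
Step 3: sign = +, move right. Bounds: (1/2, 1). Value = 3/4
Step 4: sign = -, move left. Bounds: (1/2, 3/4). Value = 5/8
Step 5: sign = -, move left. Bounds: (1/2, 5/8). Value = 9/16
The surreal number with sign expansion +-+-- is 9/16.

9/16


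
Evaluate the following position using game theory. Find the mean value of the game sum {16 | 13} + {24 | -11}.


G1 = {16 | 13}, G2 = {24 | -11}
Each is a switch {a | b} with numbers a > b; its mean value is (a + b)/2, and mean value is additive over game sums: m(G1 + G2) = m(G1) + m(G2).
Mean of G1 = (16 + (13))/2 = 29/2 = 29/2
Mean of G2 = (24 + (-11))/2 = 13/2 = 13/2
Mean of G1 + G2 = 29/2 + 13/2 = 21

21


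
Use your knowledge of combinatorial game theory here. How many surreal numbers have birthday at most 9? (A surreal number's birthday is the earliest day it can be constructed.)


Day 0: {|} = 0 is born. Count = 1.
Day n: the number of surreal numbers born by day n is 2^(n+1) - 1.
By day 0: 2^1 - 1 = 1
By day 1: 2^2 - 1 = 3
By day 2: 2^3 - 1 = 7
By day 3: 2^4 - 1 = 15
By day 4: 2^5 - 1 = 31
By day 5: 2^6 - 1 = 63
By day 6: 2^7 - 1 = 127
By day 7: 2^8 - 1 = 255
By day 8: 2^9 - 1 = 511
By day 9: 2^10 - 1 = 1023
By day 9: 1023 surreal numbers.

1023


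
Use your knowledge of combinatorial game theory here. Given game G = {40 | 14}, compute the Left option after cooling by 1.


Original game: {40 | 14} (a switch {a | b} with a > b).
Cooling by t (for t below the temperature (a - b)/2 = 13) taxes each move by t: {a | b} cooled by t is {a - t | b + t}.
Cooling amount: t = 1
Cooled Left option: 40 - 1 = 39
Cooled Right option: 14 + 1 = 15
Cooled game: {39 | 15}
Left option = 39

39


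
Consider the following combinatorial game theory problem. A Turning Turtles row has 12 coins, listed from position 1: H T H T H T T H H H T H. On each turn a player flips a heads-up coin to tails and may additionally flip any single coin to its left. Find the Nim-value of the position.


Coins: H T H T H T T H H H T H
Key fact: a single head at position k behaves exactly like a Nim heap of size k (turning it to T and optionally flipping a coin at j < k corresponds to moving the heap from k to j, or to 0), and heads combine as a disjunctive sum (two heads at the same place would cancel, matching j XOR j = 0). So the Nim-value is the XOR of the 1-indexed positions of the heads.
Face-up positions (1-indexed): [1, 3, 5, 8, 9, 10, 12]
XOR 0 with 1: 0 XOR 1 = 1
XOR 1 with 3: 1 XOR 3 = 2
XOR 2 with 5: 2 XOR 5 = 7
XOR 7 with 8: 7 XOR 8 = 15
XOR 15 with 9: 15 XOR 9 = 6
XOR 6 with 10: 6 XOR 10 = 12
XOR 12 with 12: 12 XOR 12 = 0
Nim-value = 0

0


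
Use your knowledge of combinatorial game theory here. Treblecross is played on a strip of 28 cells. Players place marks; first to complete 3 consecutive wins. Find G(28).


Treblecross: place X on empty cells; 3-in-a-row wins.
Playing within two cells of an existing X lets the opponent win at once, so sensible play treats the cells i-2..i+2 around each X as dead. The player left with no safe cell loses, so this is a normal-play take-away game on strips of safe cells.
Placing X at cell i (0-indexed) of a strip of k safe cells leaves independent strips of sizes max(0, i-2) and max(0, k-i-3). Hence G(k) = mex{ G(max(0,i-2)) XOR G(max(0,k-i-3)) : 0 <= i < k }, with G(0) = 0.
G(1): splits (0,0):0^0=0 -> mex({0}) = 1
G(2): splits (0,0):0^0=0 -> mex({0}) = 1
G(3): splits (0,0):0^0=0 -> mex({0}) = 1
G(4): splits (0,1):0^1=1 (0,0):0^0=0 -> mex({0, 1}) = 2
G(5): splits (0,2):0^1=1 (0,1):0^1=1 (0,0):0^0=0 -> mex({0, 1}) = 2
G(6) = mex({1}) = 0
G(7) = mex({0, 1, 2}) = 3
G(8) = mex({0, 1, 2}) = 3
G(9) = mex({0, 2}) = 1
G(10) = mex({0, 2, 3}) = 1
G(11) = mex({0, 3}) = 1
G(12) = mex({1, 3}) = 0
G(13) = mex({0, 1, 2, 3}) = 4
G(14) = mex({0, 1, 2}) = 3
G(15) = mex({0, 1, 2}) = 3
G(16) = mex({0, 1, 2, 4}) = 3
G(17) = mex({0, 1, 3, 4}) = 2
G(18) = mex({0, 1, 3, 4}) = 2
G(19) = mex({0, 1, 3, 5}) = 2
G(20) = mex({0, 1, 2, 3, 5}) = 4
G(21) = mex({0, 1, 2, 3, 5}) = 4
G(22) = mex({1, 2, 6}) = 0
G(23) = mex({0, 1, 2, 3, 4, 6}) = 5
G(24) = mex({0, 1, 2, 3, 4}) = 5
G(25) = mex({0, 1, 3, 4, 7}) = 2
G(26) = mex({0, 1, 3, 4, 5, 7}) = 2
G(27) = mex({0, 1, 3, 5}) = 2
G(28) = mex({0, 1, 2, 5}) = 3
Therefore G(28) = 3.

3


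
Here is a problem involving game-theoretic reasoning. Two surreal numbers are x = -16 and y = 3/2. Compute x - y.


x = -16, y = 3/2
Converting to common denominator: 2
x = -32/2, y = 3/2
x - y = -16 - 3/2 = -35/2

-35/2


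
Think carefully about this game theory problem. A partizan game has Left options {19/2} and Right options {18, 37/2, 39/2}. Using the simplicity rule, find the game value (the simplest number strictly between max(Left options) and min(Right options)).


Left options: {19/2}, max = 19/2
Right options: {18, 37/2, 39/2}, min = 18
All options are numbers and max(Left) < min(Right), so by the simplicity theorem the value is the simplest (earliest-born) number strictly between 19/2 and 18.
Integers 10 through 17 all lie strictly between 19/2 and 18.
Among integers, the simplest (lowest birthday = smallest |n|; 0 is born on day 0, +-n on day n) is 10.
No non-integer in the interval can be simpler: if x is a non-integer in the interval, then floor(x) or ceil(x) also lies in the interval (the interval contains an integer), and both are proper prefixes of x's sign expansion, i.e. born earlier. So the game value is 10.
Game value = 10

10


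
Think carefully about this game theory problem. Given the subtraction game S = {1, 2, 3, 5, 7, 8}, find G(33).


The subtraction set is S = {1, 2, 3, 5, 7, 8}.
G(k) = mex{ G(k - s) : s in S, s <= k }. We compute iteratively: G(0) = 0.
G(1) = mex({0}) = 1
G(2) = mex({0, 1}) = 2
G(3) = mex({0, 1, 2}) = 3
G(4) = mex({1, 2, 3}) = 0
G(5) = mex({0, 2, 3}) = 1
G(6) = mex({0, 1, 3}) = 2
G(7) = mex({0, 1, 2}) = 3
G(8) = mex({0, 1, 2, 3}) = 4
G(9) = mex({0, 1, 2, 3, 4}) = 5
G(10) = mex({1, 2, 3, 4, 5}) = 0
G(11) = mex({0, 2, 3, 4, 5}) = 1
G(12) = mex({0, 1, 3, 5}) = 2
G(13) = mex({0, 1, 2, 4}) = 3
G(14) = mex({1, 2, 3, 5}) = 0
G(15) = mex({0, 2, 3, 4}) = 1
G(16) = mex({0, 1, 3, 4, 5}) = 2
G(17) = mex({0, 1, 2, 5}) = 3
Observe that G(10)..G(17) = 0, 1, 2, 3, 0, 1, 2, 3 repeats G(0)..G(7) = 0, 1, 2, 3, 0, 1, 2, 3.
For k >= max(S) = 8, G(k) is determined by the previous 8 values G(k-8)..G(k-1); a window of 8 consecutive values has recurred shifted by 10, so by induction G(k + 10) = G(k) for all k >= 0: the sequence is periodic from the start with period 10.
One period: G(0..9) = 0, 1, 2, 3, 0, 1, 2, 3, 4, 5.
33 mod 10 = 3, so G(33) = G(3) = 3.

3


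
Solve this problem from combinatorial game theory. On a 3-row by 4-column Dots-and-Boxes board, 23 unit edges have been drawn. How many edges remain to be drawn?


Grid: 3 x 4 boxes, i.e. 4 rows and 5 columns of dots.
Horizontal edges: (rows + 1) * cols = 4 * 4 = 16
Vertical edges: rows * (cols + 1) = 3 * 5 = 15
Total edges: 16 + 15 = 31
Edges drawn: 23
Remaining: 31 - 23 = 8

8


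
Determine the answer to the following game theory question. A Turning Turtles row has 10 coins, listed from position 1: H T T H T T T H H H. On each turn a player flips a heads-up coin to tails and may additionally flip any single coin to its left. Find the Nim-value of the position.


Coins: H T T H T T T H H H
Key fact: a single head at position k behaves exactly like a Nim heap of size k (turning it to T and optionally flipping a coin at j < k corresponds to moving the heap from k to j, or to 0), and heads combine as a disjunctive sum (two heads at the same place would cancel, matching j XOR j = 0). So the Nim-value is the XOR of the 1-indexed positions of the heads.
Face-up positions (1-indexed): [1, 4, 8, 9, 10]
XOR 0 with 1: 0 XOR 1 = 1
XOR 1 with 4: 1 XOR 4 = 5
XOR 5 with 8: 5 XOR 8 = 13
XOR 13 with 9: 13 XOR 9 = 4
XOR 4 with 10: 4 XOR 10 = 14
Nim-value = 14

14


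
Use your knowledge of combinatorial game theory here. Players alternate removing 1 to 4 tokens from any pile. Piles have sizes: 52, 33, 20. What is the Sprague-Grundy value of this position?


Subtraction set: {1, 2, 3, 4}
For this subtraction set, G(n) = n mod 5 (period = max + 1 = 5).
Pile 1 (size 52): G(52) = 52 mod 5 = 2
Pile 2 (size 33): G(33) = 33 mod 5 = 3
Pile 3 (size 20): G(20) = 20 mod 5 = 0
Total Grundy value = XOR of all: 2 XOR 3 XOR 0 = 1

1


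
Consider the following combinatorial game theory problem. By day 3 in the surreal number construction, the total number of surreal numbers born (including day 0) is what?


Day 0: {|} = 0 is born. Count = 1.
Day n: the number of surreal numbers born by day n is 2^(n+1) - 1.
By day 0: 2^1 - 1 = 1
By day 1: 2^2 - 1 = 3
By day 2: 2^3 - 1 = 7
By day 3: 2^4 - 1 = 15
By day 3: 15 surreal numbers.

15


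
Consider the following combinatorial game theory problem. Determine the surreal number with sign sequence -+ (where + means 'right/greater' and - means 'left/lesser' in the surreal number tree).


Sign expansion: -+
Rule: track bounds (lo, hi), initially (-inf, +inf). On '+', the current value becomes lo and we move to the simplest number in (value, hi): value + 1 if hi = +inf, otherwise the midpoint (value + hi)/2. On '-', the current value becomes hi and we move to value - 1 if lo = -inf, otherwise the midpoint (lo + value)/2.
Start at 0.
Step 1: sign = -, move left. Bounds: (-inf, 0). Value = -1
Step 2: sign = +, move right. Bounds: (-1, 0). Value = -1/2
The surreal number with sign expansion -+ is -1/2.

-1/2


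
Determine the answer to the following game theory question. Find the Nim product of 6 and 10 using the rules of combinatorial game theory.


Nim multiplication is bilinear over XOR: (u XOR v) * w = (u*w) XOR (v*w).
So we split each operand into its bit components and XOR the pairwise Nim products.
6 = 2 + 4 (as XOR of powers of 2).
10 = 2 + 8 (as XOR of powers of 2).
Using the standard Nim-product table on single bits:
  2*2 = 3,   2*4 = 8,   2*8 = 12,
  4*4 = 6,   4*8 = 11,  8*8 = 13,
and  1*x = x (identity), k*l = l*k (commutative).
Pairwise Nim products:
  2 * 2 = 3
  2 * 8 = 12
  4 * 2 = 8
  4 * 8 = 11
XOR them: 3 XOR 12 XOR 8 XOR 11 = 12.
Result: 6 * 10 = 12 (in Nim).

12


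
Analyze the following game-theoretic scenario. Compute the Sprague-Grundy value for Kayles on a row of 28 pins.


Kayles: a move removes 1 or 2 adjacent pins from a contiguous row.
Removing pins from a row of k leaves two independent rows (a, b) with a + b = k - 1 (one pin) or a + b = k - 2 (two pins); an end removal gives a = 0.
By Sprague-Grundy, G(k) = mex{ G(a) XOR G(b) } over all these splits. G(0) = 0.
G(1): splits (0,0):0^0=0 -> mex({0}) = 1
G(2): splits (0,1):0^1=1 (0,0):0^0=0 -> mex({0, 1}) = 2
G(3): splits (0,2):0^2=2 (1,1):1^1=0 (0,1):0^1=1 -> mex({0, 1, 2}) = 3
G(4): splits (0,3):0^3=3 (1,2):1^2=3 (0,2):0^2=2 (1,1):1^1=0 -> mex({0, 2, 3}) = 1
G(5): splits (0,4):0^1=1 (1,3):1^3=2 (2,2):2^2=0 (0,3):0^3=3 (1,2):1^2=3 -> mex({0, 1, 2, 3}) = 4
G(6) = mex({0, 1, 2, 4}) = 3
G(7) = mex({0, 1, 3, 4, 5}) = 2
G(8) = mex({0, 2, 3, 5, 6}) = 1
G(9) = mex({0, 1, 2, 3, 6, 7}) = 4
G(10) = mex({0, 1, 3, 4, 5, 7}) = 2
G(11) = mex({0, 1, 2, 3, 4, 5}) = 6
G(12) = mex({0, 1, 2, 3, 5, 6, 7}) = 4
G(13) = mex({0, 2, 3, 4, 6, 7}) = 1
G(14) = mex({0, 1, 4, 5, 6, 7}) = 2
G(15) = mex({0, 1, 2, 3, 4, 5, 6}) = 7
G(16) = mex({0, 2, 3, 5, 6, 7}) = 1
G(17) = mex({0, 1, 2, 3, 5, 6, 7}) = 4
G(18) = mex({0, 1, 2, 4, 5, 6}) = 3
G(19) = mex({0, 1, 3, 4, 5, 7}) = 2
G(20) = mex({0, 2, 3, 4, 5, 6, 7}) = 1
G(21) = mex({0, 1, 2, 3, 5, 6, 7}) = 4
G(22) = mex({0, 1, 2, 3, 4, 5, 7}) = 6
G(23) = mex({0, 1, 2, 3, 4, 5, 6}) = 7
G(24) = mex({0, 1, 2, 3, 5, 6, 7}) = 4
G(25) = mex({0, 2, 3, 4, 6, 7}) = 1
G(26) = mex({0, 1, 3, 4, 5, 6, 7}) = 2
G(27) = mex({0, 1, 2, 3, 4, 5, 6, 7}) = 8
G(28) = mex({0, 1, 2, 3, 4, 6, 7, 8}) = 5
Therefore G(28) = 5.

5


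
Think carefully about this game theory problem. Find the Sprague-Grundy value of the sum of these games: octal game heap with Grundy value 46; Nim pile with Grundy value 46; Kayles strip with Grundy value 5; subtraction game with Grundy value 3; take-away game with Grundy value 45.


By the Sprague-Grundy theorem, the Grundy value of a sum of games is the XOR of individual Grundy values.
octal game heap: Grundy value = 46. Running XOR: 0 XOR 46 = 46
Nim pile: Grundy value = 46. Running XOR: 46 XOR 46 = 0
Kayles strip: Grundy value = 5. Running XOR: 0 XOR 5 = 5
subtraction game: Grundy value = 3. Running XOR: 5 XOR 3 = 6
take-away game: Grundy value = 45. Running XOR: 6 XOR 45 = 43
The combined Grundy value is 43.

43


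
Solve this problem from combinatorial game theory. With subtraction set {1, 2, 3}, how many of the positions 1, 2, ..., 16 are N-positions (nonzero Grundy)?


Subtraction set S = {1, 2, 3}, so G(n) = n mod 4.
G(n) = 0 when n is a multiple of 4.
Multiples of 4 in [1, 16]: 4
N-positions (nonzero Grundy) = 16 - 4 = 12

12


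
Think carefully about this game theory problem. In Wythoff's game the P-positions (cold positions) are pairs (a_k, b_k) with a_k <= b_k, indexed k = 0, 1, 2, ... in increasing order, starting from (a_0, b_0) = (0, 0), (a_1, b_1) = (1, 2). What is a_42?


By Wythoff's theorem, a_k = floor(k * phi) and b_k = floor(k * phi^2) = a_k + k, where phi = (1 + sqrt(5))/2 is the golden ratio.
phi = (1 + sqrt(5))/2 = 1.618034
k = 42
k * phi = 42 * 1.618034 = 67.957428
a_42 = floor(k * phi) = 67

67


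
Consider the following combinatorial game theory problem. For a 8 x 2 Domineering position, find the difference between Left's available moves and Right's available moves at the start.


Board is 8 x 2 (rows x cols).
Left (vertical) placements: (rows-1) * cols = 7 * 2 = 14
Right (horizontal) placements: rows * (cols-1) = 8 * 1 = 8
Advantage = Left - Right = 14 - 8 = 6

6


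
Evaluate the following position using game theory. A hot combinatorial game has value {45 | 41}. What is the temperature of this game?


The game is {45 | 41}, a switch {a | b} with numbers a > b.
Cooling {a | b} by t gives {a - t | b + t}, which stops being hot when a - t = b + t, i.e. at t = (a - b)/2. So the temperature of a switch is (a - b)/2.
Temperature = (Left option - Right option) / 2
= (45 - (41)) / 2
= 4 / 2
= 2

2


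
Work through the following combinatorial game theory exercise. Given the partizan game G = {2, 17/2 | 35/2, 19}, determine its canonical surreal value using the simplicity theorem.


Left options: {2, 17/2}, max = 17/2
Right options: {35/2, 19}, min = 35/2
All options are numbers and max(Left) < min(Right), so by the simplicity theorem the value is the simplest (earliest-born) number strictly between 17/2 and 35/2.
Integers 9 through 17 all lie strictly between 17/2 and 35/2.
Among integers, the simplest (lowest birthday = smallest |n|; 0 is born on day 0, +-n on day n) is 9.
No non-integer in the interval can be simpler: if x is a non-integer in the interval, then floor(x) or ceil(x) also lies in the interval (the interval contains an integer), and both are proper prefixes of x's sign expansion, i.e. born earlier. So the game value is 9.
Game value = 9

9


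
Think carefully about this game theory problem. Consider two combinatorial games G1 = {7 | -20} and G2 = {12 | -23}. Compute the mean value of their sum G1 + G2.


G1 = {7 | -20}, G2 = {12 | -23}
Each is a switch {a | b} with numbers a > b; its mean value is (a + b)/2, and mean value is additive over game sums: m(G1 + G2) = m(G1) + m(G2).
Mean of G1 = (7 + (-20))/2 = -13/2 = -13/2
Mean of G2 = (12 + (-23))/2 = -11/2 = -11/2
Mean of G1 + G2 = -13/2 + -11/2 = -12

-12


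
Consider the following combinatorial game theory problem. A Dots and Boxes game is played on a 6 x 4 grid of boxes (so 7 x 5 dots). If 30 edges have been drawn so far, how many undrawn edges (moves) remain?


Grid: 6 x 4 boxes, i.e. 7 rows and 5 columns of dots.
Horizontal edges: (rows + 1) * cols = 7 * 4 = 28
Vertical edges: rows * (cols + 1) = 6 * 5 = 30
Total edges: 28 + 30 = 58
Edges drawn: 30
Remaining: 58 - 30 = 28

28


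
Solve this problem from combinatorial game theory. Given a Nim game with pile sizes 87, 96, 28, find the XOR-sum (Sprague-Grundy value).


We need the XOR (exclusive or) of all pile sizes.
After XOR-ing pile 1 (size 87): 0 XOR 87 = 87
After XOR-ing pile 2 (size 96): 87 XOR 96 = 55
After XOR-ing pile 3 (size 28): 55 XOR 28 = 43
The Nim-value of this position is 43.

43


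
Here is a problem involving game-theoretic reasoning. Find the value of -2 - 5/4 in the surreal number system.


x = -2, y = 5/4
Converting to common denominator: 4
x = -8/4, y = 5/4
x - y = -2 - 5/4 = -13/4

-13/4


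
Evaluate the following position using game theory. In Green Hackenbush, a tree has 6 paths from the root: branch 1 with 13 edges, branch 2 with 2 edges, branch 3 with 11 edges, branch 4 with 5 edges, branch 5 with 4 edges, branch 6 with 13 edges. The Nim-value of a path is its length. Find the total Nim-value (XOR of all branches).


The tree has 6 branches from the ground vertex.
In Green Hackenbush, the Nim-value of a simple path of length k is k.
Branch 1: length 13, Nim-value = 13
Branch 2: length 2, Nim-value = 2
Branch 3: length 11, Nim-value = 11
Branch 4: length 5, Nim-value = 5
Branch 5: length 4, Nim-value = 4
Branch 6: length 13, Nim-value = 13
Total Nim-value = XOR of all branch values:
0 XOR 13 = 13
13 XOR 2 = 15
15 XOR 11 = 4
4 XOR 5 = 1
1 XOR 4 = 5
5 XOR 13 = 8
Nim-value of the tree = 8

8


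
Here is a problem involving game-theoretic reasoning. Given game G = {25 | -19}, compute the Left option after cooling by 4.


Original game: {25 | -19} (a switch {a | b} with a > b).
Cooling by t (for t below the temperature (a - b)/2 = 22) taxes each move by t: {a | b} cooled by t is {a - t | b + t}.
Cooling amount: t = 4
Cooled Left option: 25 - 4 = 21
Cooled Right option: -19 + 4 = -15
Cooled game: {21 | -15}
Left option = 21

21


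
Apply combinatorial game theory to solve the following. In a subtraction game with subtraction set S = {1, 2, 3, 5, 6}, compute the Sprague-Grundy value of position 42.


The subtraction set is S = {1, 2, 3, 5, 6}.
G(k) = mex{ G(k - s) : s in S, s <= k }. We compute iteratively: G(0) = 0.
G(1) = mex({0}) = 1
G(2) = mex({0, 1}) = 2
G(3) = mex({0, 1, 2}) = 3
G(4) = mex({1, 2, 3}) = 0
G(5) = mex({0, 2, 3}) = 1
G(6) = mex({0, 1, 3}) = 2
G(7) = mex({0, 1, 2}) = 3
G(8) = mex({1, 2, 3}) = 0
G(9) = mex({0, 2, 3}) = 1
Observe that G(4)..G(9) = 0, 1, 2, 3, 0, 1 repeats G(0)..G(5) = 0, 1, 2, 3, 0, 1.
For k >= max(S) = 6, G(k) is determined by the previous 6 values G(k-6)..G(k-1); a window of 6 consecutive values has recurred shifted by 4, so by induction G(k + 4) = G(k) for all k >= 0: the sequence is periodic from the start with period 4.
One period: G(0..3) = 0, 1, 2, 3.
42 mod 4 = 2, so G(42) = G(2) = 2.

2


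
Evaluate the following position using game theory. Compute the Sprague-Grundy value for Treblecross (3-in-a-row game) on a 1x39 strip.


Treblecross: place X on empty cells; 3-in-a-row wins.
Playing within two cells of an existing X lets the opponent win at once, so sensible play treats the cells i-2..i+2 around each X as dead. The player left with no safe cell loses, so this is a normal-play take-away game on strips of safe cells.
Placing X at cell i (0-indexed) of a strip of k safe cells leaves independent strips of sizes max(0, i-2) and max(0, k-i-3). Hence G(k) = mex{ G(max(0,i-2)) XOR G(max(0,k-i-3)) : 0 <= i < k }, with G(0) = 0.
G(1): splits (0,0):0^0=0 -> mex({0}) = 1
G(2): splits (0,0):0^0=0 -> mex({0}) = 1
G(3): splits (0,0):0^0=0 -> mex({0}) = 1
G(4): splits (0,1):0^1=1 (0,0):0^0=0 -> mex({0, 1}) = 2
G(5): splits (0,2):0^1=1 (0,1):0^1=1 (0,0):0^0=0 -> mex({0, 1}) = 2
G(6) = mex({1}) = 0
G(7) = mex({0, 1, 2}) = 3
G(8) = mex({0, 1, 2}) = 3
G(9) = mex({0, 2}) = 1
G(10) = mex({0, 2, 3}) = 1
G(11) = mex({0, 3}) = 1
G(12) = mex({1, 3}) = 0
G(13) = mex({0, 1, 2, 3}) = 4
G(14) = mex({0, 1, 2}) = 3
G(15) = mex({0, 1, 2}) = 3
G(16) = mex({0, 1, 2, 4}) = 3
G(17) = mex({0, 1, 3, 4}) = 2
G(18) = mex({0, 1, 3, 4}) = 2
G(19) = mex({0, 1, 3, 5}) = 2
G(20) = mex({0, 1, 2, 3, 5}) = 4
G(21) = mex({0, 1, 2, 3, 5}) = 4
G(22) = mex({1, 2, 6}) = 0
G(23) = mex({0, 1, 2, 3, 4, 6}) = 5
G(24) = mex({0, 1, 2, 3, 4}) = 5
G(25) = mex({0, 1, 3, 4, 7}) = 2
G(26) = mex({0, 1, 3, 4, 5, 7}) = 2
G(27) = mex({0, 1, 3, 5}) = 2
G(28) = mex({0, 1, 2, 5}) = 3
G(29) = mex({0, 1, 2, 4, 5, 6}) = 3
G(30) = mex({1, 2, 4, 6}) = 0
G(31) = mex({0, 1, 2, 3, 4, 6}) = 5
G(32) = mex({1, 2, 3, 4, 7}) = 0
G(33) = mex({0, 3, 7}) = 1
G(34) = mex({0, 2, 3, 5, 7}) = 1
G(35) = mex({0, 2, 3, 5, 6}) = 1
G(36) = mex({0, 1, 2, 5, 6}) = 3
G(37) = mex({0, 1, 2, 4, 5, 6}) = 3
G(38) = mex({0, 1, 2, 4}) = 3
G(39) = mex({0, 1, 2, 3, 4, 7}) = 5
Therefore G(39) = 5.

5
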